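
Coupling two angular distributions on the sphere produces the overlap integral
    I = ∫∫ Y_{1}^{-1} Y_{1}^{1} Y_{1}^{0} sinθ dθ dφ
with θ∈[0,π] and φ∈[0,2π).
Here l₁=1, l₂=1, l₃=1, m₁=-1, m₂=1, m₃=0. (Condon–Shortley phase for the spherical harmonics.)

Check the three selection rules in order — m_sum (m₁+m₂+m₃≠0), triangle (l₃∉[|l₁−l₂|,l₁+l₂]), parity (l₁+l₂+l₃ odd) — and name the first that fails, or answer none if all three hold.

m₁+m₂+m₃ = -1 + 1 + 0 = 0  ✓
triangle: |1−1|=0 ≤ l₃=1 ≤ 1+1=2  ✓
parity: l₁+l₂+l₃ = 3 is odd  ✗

parity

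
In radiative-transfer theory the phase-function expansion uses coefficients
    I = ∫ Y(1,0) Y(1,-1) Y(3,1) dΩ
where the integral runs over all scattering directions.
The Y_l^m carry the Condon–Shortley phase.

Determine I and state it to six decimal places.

l₃=3 ∉ [0,2] — triangle fails ⇒ I = 0

0.000000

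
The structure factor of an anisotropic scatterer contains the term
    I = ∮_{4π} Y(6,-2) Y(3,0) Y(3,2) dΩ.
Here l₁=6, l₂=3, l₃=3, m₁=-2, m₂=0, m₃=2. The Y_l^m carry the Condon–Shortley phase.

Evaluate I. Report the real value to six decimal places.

0.177420

Rules hold: Σm=0, L=12 even, 3≤3≤9.
N = 13·7·7 = 637
Δ = 6!·6!·0!/13! = 1/12012
Racah Σ t=3..3: t=3:−1/1296 = -1/1296
⇒ 3j(6 3 3; 0 0 0)² = 100/3003, sgn +1
Racah Σ t=3..3: t=3:−1/4320 = -1/4320
⇒ 3j(6 3 3; -2 0 2)² = 8/429, sgn +1
4πI² = N·(3j₀)²·(3jₘ)² = 5600/14157
I = +1·√(0.395564/4π) = 0.17742036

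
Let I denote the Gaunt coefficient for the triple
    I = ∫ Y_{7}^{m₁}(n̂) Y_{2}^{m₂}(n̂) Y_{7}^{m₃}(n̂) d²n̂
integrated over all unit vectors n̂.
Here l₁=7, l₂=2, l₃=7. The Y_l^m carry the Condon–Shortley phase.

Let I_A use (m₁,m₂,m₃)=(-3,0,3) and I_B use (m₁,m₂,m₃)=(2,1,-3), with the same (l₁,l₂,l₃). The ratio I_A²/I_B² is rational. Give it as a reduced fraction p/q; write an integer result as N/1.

l's match ⇒ only the (l;m) 3-j factors differ between A and B.
A: triangle coeff Δ(7,2,7) = 1/185640; Σ_t [0,2]: t=0:+1/29030400 t=1:−1/2177280 t=2:+1/3870720 = -29/174182400; (3j)²=841/185640 [(7 2 7; -3 0 3)], sign=-1
B: triangle coeff Δ(7,2,7) = 1/185640; Σ_t [1,2]: t=1:−1/1935360 t=2:+1/4354560 = -1/3483648; (3j)²=125/12376 [(7 2 7; 2 1 -3)], sign=-1
I_A²/I_B² = (841/185640)/(125/12376) = 841/1875

841/1875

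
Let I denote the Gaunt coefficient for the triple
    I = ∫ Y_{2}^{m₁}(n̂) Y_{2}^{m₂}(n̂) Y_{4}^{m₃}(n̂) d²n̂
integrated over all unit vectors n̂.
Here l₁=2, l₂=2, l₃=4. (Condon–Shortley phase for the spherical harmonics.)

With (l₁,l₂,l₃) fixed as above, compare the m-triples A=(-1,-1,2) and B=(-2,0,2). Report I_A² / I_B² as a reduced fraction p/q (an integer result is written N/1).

8/3

Shared (l₁,l₂,l₃)=(2,2,4): N and (l;000)² cancel in I_A²/I_B².
A: Δ = 0!·4!·4!/9! = 1/630; Racah Σ t=0..0: t=0:+1/36 = 1/36; ⇒ 3j(2 2 4; -1 -1 2)² = 4/63, sgn +1
B: Δ = 0!·4!·4!/9! = 1/630; Racah Σ t=0..0: t=0:+1/96 = 1/96; ⇒ 3j(2 2 4; -2 0 2)² = 1/42, sgn +1
I_A²/I_B² = (4/63)/(1/42) = 8/3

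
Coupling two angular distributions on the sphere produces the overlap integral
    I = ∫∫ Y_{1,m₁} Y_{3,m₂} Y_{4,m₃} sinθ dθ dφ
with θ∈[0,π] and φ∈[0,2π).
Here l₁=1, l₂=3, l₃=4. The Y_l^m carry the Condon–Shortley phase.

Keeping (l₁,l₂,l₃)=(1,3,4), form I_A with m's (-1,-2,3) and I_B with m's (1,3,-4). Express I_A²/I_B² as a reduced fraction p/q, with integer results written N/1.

l's match ⇒ only the (l;m) 3-j factors differ between A and B.
A: triangle coeff Δ(1,3,4) = 1/252; Σ_t [0,0]: t=0:+1/240 = 1/240; (3j)²=1/12 [(1 3 4; -1 -2 3)], sign=-1
B: triangle coeff Δ(1,3,4) = 1/252; Σ_t [0,0]: t=0:+1/1440 = 1/1440; (3j)²=1/9 [(1 3 4; 1 3 -4)], sign=+1
I_A²/I_B² = (1/12)/(1/9) = 3/4

3/4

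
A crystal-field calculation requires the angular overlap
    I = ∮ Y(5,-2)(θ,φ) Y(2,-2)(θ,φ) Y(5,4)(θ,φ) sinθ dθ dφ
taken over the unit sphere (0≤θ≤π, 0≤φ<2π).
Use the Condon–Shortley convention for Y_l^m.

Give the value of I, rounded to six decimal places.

m-sum 0 ✓  L=12 even ✓  3≤5≤7 ✓
Π(2lᵢ+1) = 11×5×11 = 605
triangle coeff Δ(5,2,5) = 1/38610
Σ_t [0,2]: t=0:+1/2880 t=1:−1/576 t=2:+1/2880 = -1/960
(3j)²=10/429 [(5 2 5; 0 0 0)], sign=+1
Σ_t [0,0]: t=0:+1/20160 = 1/20160
(3j)²=12/715 [(5 2 5; -2 -2 4)], sign=-1
⇒ 4πI² = 40/169
I = (-1)√(40/169/(4π)) = -0.13724032

-0.137240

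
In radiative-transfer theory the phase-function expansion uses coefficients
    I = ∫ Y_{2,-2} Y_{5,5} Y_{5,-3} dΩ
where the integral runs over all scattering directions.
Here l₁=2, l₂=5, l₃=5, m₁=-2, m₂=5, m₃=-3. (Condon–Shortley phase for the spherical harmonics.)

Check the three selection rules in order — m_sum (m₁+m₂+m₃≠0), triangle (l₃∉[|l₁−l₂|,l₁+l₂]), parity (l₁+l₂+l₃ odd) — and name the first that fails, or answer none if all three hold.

azimuthal sum: -2 + 5 − 3 = 0  ✓
3 ≤ 5 ≤ 7 (triangle on l)  ✓
L = 2 + 5 + 5 = 12 (even)  ✓

none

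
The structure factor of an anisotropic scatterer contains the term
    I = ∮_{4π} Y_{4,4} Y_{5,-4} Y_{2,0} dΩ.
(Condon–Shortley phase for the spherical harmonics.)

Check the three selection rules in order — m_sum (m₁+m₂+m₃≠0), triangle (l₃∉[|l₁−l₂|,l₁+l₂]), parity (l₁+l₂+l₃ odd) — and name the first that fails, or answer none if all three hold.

m₁+m₂+m₃ = 4 − 4 + 0 = 0  ✓
triangle: |4−5|=1 ≤ l₃=2 ≤ 4+5=9  ✓
parity: l₁+l₂+l₃ = 11 is odd  ✗

parity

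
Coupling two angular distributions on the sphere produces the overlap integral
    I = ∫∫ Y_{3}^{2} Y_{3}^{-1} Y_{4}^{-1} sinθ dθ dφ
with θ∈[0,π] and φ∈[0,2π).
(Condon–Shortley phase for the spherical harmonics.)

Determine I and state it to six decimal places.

m-sum 0 ✓  L=10 even ✓  0≤4≤6 ✓
Π(2lᵢ+1) = 7×7×9 = 441
triangle coeff Δ(3,3,4) = 1/34650
Σ_t [0,2]: t=0:+1/72 t=1:−1/16 t=2:+1/72 = -5/144
(3j)²=2/77 [(3 3 4; 0 0 0)], sign=-1
Σ_t [0,1]: t=0:+1/48 t=1:−1/144 = 1/72
(3j)²=16/693 [(3 3 4; 2 -1 -1)], sign=-1
⇒ 4πI² = 32/121
I = (+1)√(32/121/(4π)) = 0.14506992

0.145070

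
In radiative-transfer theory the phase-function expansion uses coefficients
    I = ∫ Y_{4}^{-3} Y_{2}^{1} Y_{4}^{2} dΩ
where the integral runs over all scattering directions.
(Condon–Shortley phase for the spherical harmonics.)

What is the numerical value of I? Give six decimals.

Rules hold: Σm=0, L=10 even, 2≤4≤6.
N = 9·5·9 = 405
Δ = 2!·6!·2!/11! = 1/13860
Racah Σ t=0..2: t=0:+1/192 t=1:−1/36 t=2:+1/192 = -5/288
⇒ 3j(4 2 4; 0 0 0)² = 20/693, sgn -1
Racah Σ t=1..2: t=1:−1/1440 t=2:+1/240 = 1/288
⇒ 3j(4 2 4; -3 1 2)² = 5/132, sgn +1
4πI² = N·(3j₀)²·(3jₘ)² = 375/847
I = -1·√(0.442739/4π) = -0.18770204

-0.187702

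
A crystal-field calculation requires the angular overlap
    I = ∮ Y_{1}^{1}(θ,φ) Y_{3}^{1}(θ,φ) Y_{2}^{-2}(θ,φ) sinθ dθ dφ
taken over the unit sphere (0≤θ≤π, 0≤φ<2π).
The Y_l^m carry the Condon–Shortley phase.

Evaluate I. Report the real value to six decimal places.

-0.082589

m-sum 0 ✓  L=6 even ✓  2≤2≤4 ✓
Π(2lᵢ+1) = 3×7×5 = 105
triangle coeff Δ(1,3,2) = 1/105
Σ_t [1,1]: t=1:−1/4 = -1/4
(3j)²=3/35 [(1 3 2; 0 0 0)], sign=-1
Σ_t [0,0]: t=0:+1/48 = 1/48
(3j)²=1/105 [(1 3 2; 1 1 -2)], sign=+1
⇒ 4πI² = 3/35
I = (-1)√(3/35/(4π)) = -0.08258890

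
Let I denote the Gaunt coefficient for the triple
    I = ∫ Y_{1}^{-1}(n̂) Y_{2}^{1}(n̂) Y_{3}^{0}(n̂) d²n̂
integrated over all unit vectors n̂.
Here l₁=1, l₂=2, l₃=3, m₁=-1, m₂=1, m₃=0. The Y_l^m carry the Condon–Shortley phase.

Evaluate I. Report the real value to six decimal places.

0.143048

Checks pass: Σm=0; 6 even; l₃=3∈[1,3].
(2·1+1)(2·2+1)(2·3+1) = 105
Δ: 0! 2! 4! / 7! → 1/105
sum: t=0:+1/4 = 1/4
3j²(1 2 3; 0 0 0) = Δ·Π!·Σ² = 3/35  (sign -1)
sum: t=0:+1/12 = 1/12
3j²(1 2 3; -1 1 0) = Δ·Π!·Σ² = 1/35  (sign -1)
combine: 4πI² = 105·3/35·1/35 = 9/35
take √, sign +1: I = 0.14304817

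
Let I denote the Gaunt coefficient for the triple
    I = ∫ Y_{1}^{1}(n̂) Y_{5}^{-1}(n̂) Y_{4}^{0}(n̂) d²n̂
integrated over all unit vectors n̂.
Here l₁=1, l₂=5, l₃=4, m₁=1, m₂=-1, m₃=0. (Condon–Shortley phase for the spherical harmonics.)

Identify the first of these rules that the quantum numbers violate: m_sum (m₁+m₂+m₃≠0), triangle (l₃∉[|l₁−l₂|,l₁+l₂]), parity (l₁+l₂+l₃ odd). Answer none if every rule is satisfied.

m₁+m₂+m₃ = 1 − 1 + 0 = 0  ✓
triangle: |1−5|=4 ≤ l₃=4 ≤ 1+5=6  ✓
parity: l₁+l₂+l₃ = 10 is even  ✓

none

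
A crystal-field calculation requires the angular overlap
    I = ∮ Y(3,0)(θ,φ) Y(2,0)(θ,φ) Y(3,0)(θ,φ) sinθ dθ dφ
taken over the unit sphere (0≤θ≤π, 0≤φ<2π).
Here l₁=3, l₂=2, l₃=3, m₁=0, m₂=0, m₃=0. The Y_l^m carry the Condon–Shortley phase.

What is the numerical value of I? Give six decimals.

m-sum 0 ✓  L=8 even ✓  1≤3≤5 ✓
Π(2lᵢ+1) = 7×5×7 = 245
triangle coeff Δ(3,2,3) = 1/3780
Σ_t [0,2]: t=0:+1/24 t=1:−1/4 t=2:+1/24 = -1/6
(3j)²=4/105 [(3 2 3; 0 0 0)], sign=+1
(m-triple is (0,0,0) — same symbol as above.)
⇒ 4πI² = 16/45
I = (+1)√(16/45/(4π)) = 0.16820883

0.168209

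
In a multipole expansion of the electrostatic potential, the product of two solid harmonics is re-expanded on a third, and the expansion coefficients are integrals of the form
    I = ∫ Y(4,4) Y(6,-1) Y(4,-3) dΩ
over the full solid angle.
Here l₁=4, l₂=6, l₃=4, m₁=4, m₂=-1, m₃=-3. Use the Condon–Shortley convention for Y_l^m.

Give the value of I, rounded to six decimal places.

Checks pass: Σm=0; 14 even; l₃=4∈[2,10].
(2·4+1)(2·6+1)(2·4+1) = 1053
Δ: 6! 2! 6! / 15! → 1/1261260
sum: t=2:+1/4608 t=3:−1/1296 t=4:+1/4608 = -7/20736
3j²(4 6 4; 0 0 0) = Δ·Π!·Σ² = 20/1287  (sign -1)
sum: t=0:+1/172800 = 1/172800
3j²(4 6 4; 4 -1 -3) = Δ·Π!·Σ² = 7/2145  (sign -1)
combine: 4πI² = 1053·20/1287·7/2145 = 84/1573
take √, sign +1: I = 0.06518840

0.065188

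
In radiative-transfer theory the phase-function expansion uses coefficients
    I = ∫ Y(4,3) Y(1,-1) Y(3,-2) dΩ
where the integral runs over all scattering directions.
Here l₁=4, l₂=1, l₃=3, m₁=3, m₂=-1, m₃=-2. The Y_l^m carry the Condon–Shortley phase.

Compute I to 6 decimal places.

Rules hold: Σm=0, L=8 even, 3≤3≤5.
N = 9·3·7 = 189
Δ = 2!·6!·0!/9! = 1/252
Racah Σ t=1..1: t=1:−1/36 = -1/36
⇒ 3j(4 1 3; 0 0 0)² = 4/63, sgn +1
Racah Σ t=0..0: t=0:+1/240 = 1/240
⇒ 3j(4 1 3; 3 -1 -2)² = 1/12, sgn -1
4πI² = N·(3j₀)²·(3jₘ)² = 1/1
I = -1·√(1/4π) = -0.28209479

-0.282095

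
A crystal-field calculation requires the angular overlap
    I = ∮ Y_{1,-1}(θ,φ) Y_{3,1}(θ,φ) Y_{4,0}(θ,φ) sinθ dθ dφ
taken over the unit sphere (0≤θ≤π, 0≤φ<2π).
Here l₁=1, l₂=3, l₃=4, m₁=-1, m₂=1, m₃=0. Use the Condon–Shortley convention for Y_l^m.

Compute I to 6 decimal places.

0.150786

m-sum 0 ✓  L=8 even ✓  2≤4≤4 ✓
Π(2lᵢ+1) = 3×7×9 = 189
triangle coeff Δ(1,3,4) = 1/252
Σ_t [0,0]: t=0:+1/36 = 1/36
(3j)²=4/63 [(1 3 4; 0 0 0)], sign=+1
Σ_t [0,0]: t=0:+1/96 = 1/96
(3j)²=1/42 [(1 3 4; -1 1 0)], sign=+1
⇒ 4πI² = 2/7
I = (+1)√(2/7/(4π)) = 0.15078601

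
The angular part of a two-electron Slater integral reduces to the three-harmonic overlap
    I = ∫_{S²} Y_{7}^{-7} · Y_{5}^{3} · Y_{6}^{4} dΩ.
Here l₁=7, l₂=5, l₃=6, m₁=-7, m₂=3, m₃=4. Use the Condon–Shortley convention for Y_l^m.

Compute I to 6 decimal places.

m-sum 0 ✓  L=18 even ✓  2≤6≤12 ✓
Π(2lᵢ+1) = 15×11×13 = 2145
triangle coeff Δ(7,5,6) = 1/174594420
Σ_t [1,5]: t=1:−1/4147200 t=2:+1/207360 t=3:−1/82944 t=4:+1/207360 t=5:−1/4147200 = -1/345600
(3j)²=420/46189 [(7 5 6; 0 0 0)], sign=-1
Σ_t [6,6]: t=6:+1/116121600 = 1/116121600
(3j)²=7/323 [(7 5 6; -7 3 4)], sign=+1
⇒ 4πI² = 44100/104329
I = (-1)√(44100/104329/(4π)) = -0.18340528

-0.183405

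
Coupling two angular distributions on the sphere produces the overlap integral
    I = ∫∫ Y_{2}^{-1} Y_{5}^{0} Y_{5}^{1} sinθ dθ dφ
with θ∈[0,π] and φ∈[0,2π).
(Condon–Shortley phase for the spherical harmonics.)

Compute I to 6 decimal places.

Rules hold: Σm=0, L=12 even, 3≤5≤7.
N = 5·11·11 = 605
Δ = 2!·2!·8!/13! = 1/38610
Racah Σ t=0..2: t=0:+1/2880 t=1:−1/576 t=2:+1/2880 = -1/960
⇒ 3j(2 5 5; 0 0 0)² = 10/429, sgn +1
Racah Σ t=1..2: t=1:−1/1152 t=2:+1/1440 = -1/5760
⇒ 3j(2 5 5; -1 0 1)² = 1/858, sgn -1
4πI² = N·(3j₀)²·(3jₘ)² = 25/1521
I = -1·√(0.0164366/4π) = -0.03616600

-0.036166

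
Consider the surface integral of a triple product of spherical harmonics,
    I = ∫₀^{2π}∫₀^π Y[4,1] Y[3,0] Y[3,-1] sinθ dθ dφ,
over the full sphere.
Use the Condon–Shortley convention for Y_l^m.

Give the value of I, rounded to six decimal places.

m-sum 0 ✓  L=10 even ✓  1≤3≤7 ✓
Π(2lᵢ+1) = 9×7×7 = 441
triangle coeff Δ(4,3,3) = 1/34650
Σ_t [1,3]: t=1:−1/72 t=2:+1/16 t=3:−1/72 = 5/144
(3j)²=2/77 [(4 3 3; 0 0 0)], sign=-1
Σ_t [1,3]: t=1:−1/48 t=2:+1/24 t=3:−1/288 = 5/288
(3j)²=5/462 [(4 3 3; 1 0 -1)], sign=+1
⇒ 4πI² = 15/121
I = (-1)√(15/121/(4π)) = -0.09932258

-0.099323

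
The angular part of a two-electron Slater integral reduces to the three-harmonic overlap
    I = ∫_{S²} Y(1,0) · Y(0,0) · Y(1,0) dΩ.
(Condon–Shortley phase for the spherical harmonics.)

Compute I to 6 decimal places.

Rules hold: Σm=0, L=2 even, 1≤1≤1.
N = 3·1·3 = 9
Δ = 0!·2!·0!/3! = 1/3
Racah Σ t=0..0: t=0:+1/1 = 1/1
⇒ 3j(1 0 1; 0 0 0)² = 1/3, sgn -1
(m-triple is (0,0,0) — same symbol as above.)
4πI² = N·(3j₀)²·(3jₘ)² = 1/1
I = +1·√(1/4π) = 0.28209479

0.282095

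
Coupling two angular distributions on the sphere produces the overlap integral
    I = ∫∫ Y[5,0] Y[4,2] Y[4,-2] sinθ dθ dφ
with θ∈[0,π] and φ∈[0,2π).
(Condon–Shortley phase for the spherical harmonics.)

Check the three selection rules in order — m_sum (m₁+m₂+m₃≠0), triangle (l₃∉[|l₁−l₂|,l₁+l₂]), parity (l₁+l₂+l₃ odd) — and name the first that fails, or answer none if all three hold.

parity

m₁+m₂+m₃ = 0 + 2 − 2 = 0  ✓
triangle: |5−4|=1 ≤ l₃=4 ≤ 5+4=9  ✓
parity: l₁+l₂+l₃ = 13 is odd  ✗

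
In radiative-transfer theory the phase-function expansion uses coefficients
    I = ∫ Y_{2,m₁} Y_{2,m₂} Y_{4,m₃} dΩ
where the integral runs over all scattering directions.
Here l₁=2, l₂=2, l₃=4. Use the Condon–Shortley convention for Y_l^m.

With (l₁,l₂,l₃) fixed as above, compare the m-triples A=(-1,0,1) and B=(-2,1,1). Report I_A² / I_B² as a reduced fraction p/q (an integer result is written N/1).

Shared (l₁,l₂,l₃)=(2,2,4): N and (l;000)² cancel in I_A²/I_B².
A: Δ = 0!·4!·4!/9! = 1/630; Racah Σ t=0..0: t=0:+1/24 = 1/24; ⇒ 3j(2 2 4; -1 0 1)² = 1/21, sgn -1
B: Δ = 0!·4!·4!/9! = 1/630; Racah Σ t=0..0: t=0:+1/144 = 1/144; ⇒ 3j(2 2 4; -2 1 1)² = 1/126, sgn -1
I_A²/I_B² = (1/21)/(1/126) = 6/1

6/1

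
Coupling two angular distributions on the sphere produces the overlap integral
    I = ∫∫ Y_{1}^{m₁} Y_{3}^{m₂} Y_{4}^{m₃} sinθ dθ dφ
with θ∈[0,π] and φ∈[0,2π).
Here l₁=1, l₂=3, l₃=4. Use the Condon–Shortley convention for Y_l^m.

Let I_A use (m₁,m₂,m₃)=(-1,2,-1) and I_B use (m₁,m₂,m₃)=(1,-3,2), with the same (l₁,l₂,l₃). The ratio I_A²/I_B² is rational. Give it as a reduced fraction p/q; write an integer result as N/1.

3/1

l's match ⇒ only the (l;m) 3-j factors differ between A and B.
A: triangle coeff Δ(1,3,4) = 1/252; Σ_t [0,0]: t=0:+1/240 = 1/240; (3j)²=1/84 [(1 3 4; -1 2 -1)], sign=-1
B: triangle coeff Δ(1,3,4) = 1/252; Σ_t [0,0]: t=0:+1/1440 = 1/1440; (3j)²=1/252 [(1 3 4; 1 -3 2)], sign=+1
I_A²/I_B² = (1/84)/(1/252) = 3/1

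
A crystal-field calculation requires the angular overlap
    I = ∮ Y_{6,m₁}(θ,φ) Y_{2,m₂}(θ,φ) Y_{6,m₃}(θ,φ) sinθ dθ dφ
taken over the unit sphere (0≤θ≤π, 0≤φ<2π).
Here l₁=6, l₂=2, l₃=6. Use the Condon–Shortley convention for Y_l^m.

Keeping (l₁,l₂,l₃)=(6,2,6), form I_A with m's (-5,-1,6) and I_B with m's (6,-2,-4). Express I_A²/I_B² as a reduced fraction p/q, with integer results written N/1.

Same 6,2,6: normalisation and zero-m 3j drop out of the ratio.
A: Δ: 2! 10! 2! / 15! → 1/90090; sum: t=1:−1/7257600 = -1/7257600; 3j²(6 2 6; -5 -1 6) = Δ·Π!·Σ² = 11/455  (sign -1)
B: Δ: 2! 10! 2! / 15! → 1/90090; sum: t=0:+1/14515200 = 1/14515200; 3j²(6 2 6; 6 -2 -4) = Δ·Π!·Σ² = 2/455  (sign +1)
I_A²/I_B² = (11/455)/(2/455) = 11/2

11/2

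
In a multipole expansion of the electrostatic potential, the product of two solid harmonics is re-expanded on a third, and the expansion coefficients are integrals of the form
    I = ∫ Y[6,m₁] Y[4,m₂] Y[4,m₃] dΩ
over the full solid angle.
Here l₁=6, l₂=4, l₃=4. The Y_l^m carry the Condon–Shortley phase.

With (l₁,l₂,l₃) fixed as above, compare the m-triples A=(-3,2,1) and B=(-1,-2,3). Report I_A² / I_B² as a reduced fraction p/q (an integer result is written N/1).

70/169

l's match ⇒ only the (l;m) 3-j factors differ between A and B.
A: triangle coeff Δ(6,4,4) = 1/1261260; Σ_t [4,6]: t=4:+1/11520 t=5:−1/5760 t=6:+1/51840 = -7/103680; (3j)²=7/858 [(6 4 4; -3 2 1)], sign=+1
B: triangle coeff Δ(6,4,4) = 1/1261260; Σ_t [1,2]: t=1:−1/86400 t=2:+1/11520 = 13/172800; (3j)²=13/660 [(6 4 4; -1 -2 3)], sign=-1
I_A²/I_B² = (7/858)/(13/660) = 70/169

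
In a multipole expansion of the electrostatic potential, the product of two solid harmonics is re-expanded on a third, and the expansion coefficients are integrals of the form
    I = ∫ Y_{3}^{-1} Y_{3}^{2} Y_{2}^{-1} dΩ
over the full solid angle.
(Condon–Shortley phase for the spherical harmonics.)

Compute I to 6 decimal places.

0.162868

Checks pass: Σm=0; 8 even; l₃=2∈[0,6].
(2·3+1)(2·3+1)(2·2+1) = 245
Δ: 4! 2! 2! / 9! → 1/3780
sum: t=1:−1/24 t=2:+1/4 t=3:−1/24 = 1/6
3j²(3 3 2; 0 0 0) = Δ·Π!·Σ² = 4/105  (sign +1)
sum: t=3:−1/12 t=4:+1/48 = -1/16
3j²(3 3 2; -1 2 -1) = Δ·Π!·Σ² = 1/28  (sign +1)
combine: 4πI² = 245·4/105·1/28 = 1/3
take √, sign +1: I = 0.16286750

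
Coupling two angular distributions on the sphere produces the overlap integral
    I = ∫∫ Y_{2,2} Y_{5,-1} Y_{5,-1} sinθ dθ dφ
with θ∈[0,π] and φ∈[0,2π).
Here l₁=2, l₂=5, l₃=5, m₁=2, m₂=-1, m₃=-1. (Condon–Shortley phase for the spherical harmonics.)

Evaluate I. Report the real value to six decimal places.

Rules hold: Σm=0, L=12 even, 3≤5≤7.
N = 5·11·11 = 605
Δ = 2!·2!·8!/13! = 1/38610
Racah Σ t=0..2: t=0:+1/2880 t=1:−1/576 t=2:+1/2880 = -1/960
⇒ 3j(2 5 5; 0 0 0)² = 10/429, sgn +1
Racah Σ t=0..0: t=0:+1/2304 = 1/2304
⇒ 3j(2 5 5; 2 -1 -1)² = 5/143, sgn +1
4πI² = N·(3j₀)²·(3jₘ)² = 250/507
I = +1·√(0.493097/4π) = 0.19808933

0.198089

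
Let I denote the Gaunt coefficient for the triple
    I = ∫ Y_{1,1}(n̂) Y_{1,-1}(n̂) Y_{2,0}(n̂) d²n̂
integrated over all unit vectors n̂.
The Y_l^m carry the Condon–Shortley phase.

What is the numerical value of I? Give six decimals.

0.126157

m-sum 0 ✓  L=4 even ✓  0≤2≤2 ✓
Π(2lᵢ+1) = 3×3×5 = 45
triangle coeff Δ(1,1,2) = 1/30
Σ_t [0,0]: t=0:+1/1 = 1/1
(3j)²=2/15 [(1 1 2; 0 0 0)], sign=+1
Σ_t [0,0]: t=0:+1/4 = 1/4
(3j)²=1/30 [(1 1 2; 1 -1 0)], sign=+1
⇒ 4πI² = 1/5
I = (+1)√(1/5/(4π)) = 0.12615663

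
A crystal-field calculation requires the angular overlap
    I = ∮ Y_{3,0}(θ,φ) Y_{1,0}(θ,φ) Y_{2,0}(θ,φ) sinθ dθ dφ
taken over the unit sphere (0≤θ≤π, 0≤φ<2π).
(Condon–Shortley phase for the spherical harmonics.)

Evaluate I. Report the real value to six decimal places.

0.247767

m-sum 0 ✓  L=6 even ✓  2≤2≤4 ✓
Π(2lᵢ+1) = 7×3×5 = 105
triangle coeff Δ(3,1,2) = 1/105
Σ_t [1,1]: t=1:−1/4 = -1/4
(3j)²=3/35 [(3 1 2; 0 0 0)], sign=-1
(m-triple is (0,0,0) — same symbol as above.)
⇒ 4πI² = 27/35
I = (+1)√(27/35/(4π)) = 0.24776670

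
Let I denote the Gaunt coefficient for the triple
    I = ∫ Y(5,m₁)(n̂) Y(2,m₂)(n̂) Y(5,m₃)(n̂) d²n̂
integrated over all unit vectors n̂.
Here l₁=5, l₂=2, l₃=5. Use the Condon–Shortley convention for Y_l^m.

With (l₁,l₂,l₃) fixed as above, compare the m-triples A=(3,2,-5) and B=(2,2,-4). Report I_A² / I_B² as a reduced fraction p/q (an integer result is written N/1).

Shared (l₁,l₂,l₃)=(5,2,5): N and (l;000)² cancel in I_A²/I_B².
A: Δ = 2!·8!·2!/13! = 1/38610; Racah Σ t=2..2: t=2:+1/161280 = 1/161280; ⇒ 3j(5 2 5; 3 2 -5)² = 1/143, sgn +1
B: Δ = 2!·8!·2!/13! = 1/38610; Racah Σ t=2..2: t=2:+1/20160 = 1/20160; ⇒ 3j(5 2 5; 2 2 -4)² = 12/715, sgn -1
I_A²/I_B² = (1/143)/(12/715) = 5/12

5/12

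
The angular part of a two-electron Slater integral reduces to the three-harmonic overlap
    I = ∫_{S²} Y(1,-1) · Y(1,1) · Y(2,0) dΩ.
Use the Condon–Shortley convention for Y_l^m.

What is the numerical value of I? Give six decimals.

0.126157

Rules hold: Σm=0, L=4 even, 0≤2≤2.
N = 3·3·5 = 45
Δ = 0!·2!·2!/5! = 1/30
Racah Σ t=0..0: t=0:+1/1 = 1/1
⇒ 3j(1 1 2; 0 0 0)² = 2/15, sgn +1
Racah Σ t=0..0: t=0:+1/4 = 1/4
⇒ 3j(1 1 2; -1 1 0)² = 1/30, sgn +1
4πI² = N·(3j₀)²·(3jₘ)² = 1/5
I = +1·√(0.2/4π) = 0.12615663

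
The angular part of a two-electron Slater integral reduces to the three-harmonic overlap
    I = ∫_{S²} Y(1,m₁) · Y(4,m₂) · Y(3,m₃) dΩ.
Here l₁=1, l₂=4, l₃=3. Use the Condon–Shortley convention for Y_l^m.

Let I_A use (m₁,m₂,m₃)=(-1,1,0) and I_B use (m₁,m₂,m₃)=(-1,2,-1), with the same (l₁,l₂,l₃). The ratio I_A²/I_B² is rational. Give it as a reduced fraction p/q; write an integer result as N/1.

2/3

Shared (l₁,l₂,l₃)=(1,4,3): N and (l;000)² cancel in I_A²/I_B².
A: Δ = 2!·0!·6!/9! = 1/252; Racah Σ t=2..2: t=2:+1/72 = 1/72; ⇒ 3j(1 4 3; -1 1 0)² = 5/126, sgn -1
B: Δ = 2!·0!·6!/9! = 1/252; Racah Σ t=2..2: t=2:+1/96 = 1/96; ⇒ 3j(1 4 3; -1 2 -1)² = 5/84, sgn +1
I_A²/I_B² = (5/126)/(5/84) = 2/3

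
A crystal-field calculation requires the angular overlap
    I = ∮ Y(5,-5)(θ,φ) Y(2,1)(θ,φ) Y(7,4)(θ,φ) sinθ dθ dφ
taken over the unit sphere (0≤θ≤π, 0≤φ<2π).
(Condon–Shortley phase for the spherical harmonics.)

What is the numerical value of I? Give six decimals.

Checks pass: Σm=0; 14 even; l₃=7∈[3,7].
(2·5+1)(2·2+1)(2·7+1) = 825
Δ: 0! 10! 4! / 15! → 1/15015
sum: t=0:+1/57600 = 1/57600
3j²(5 2 7; 0 0 0) = Δ·Π!·Σ² = 21/715  (sign -1)
sum: t=0:+1/21772800 = 1/21772800
3j²(5 2 7; -5 1 4) = Δ·Π!·Σ² = 1/1365  (sign -1)
combine: 4πI² = 825·21/715·1/1365 = 3/169
take √, sign +1: I = 0.03758481

0.037585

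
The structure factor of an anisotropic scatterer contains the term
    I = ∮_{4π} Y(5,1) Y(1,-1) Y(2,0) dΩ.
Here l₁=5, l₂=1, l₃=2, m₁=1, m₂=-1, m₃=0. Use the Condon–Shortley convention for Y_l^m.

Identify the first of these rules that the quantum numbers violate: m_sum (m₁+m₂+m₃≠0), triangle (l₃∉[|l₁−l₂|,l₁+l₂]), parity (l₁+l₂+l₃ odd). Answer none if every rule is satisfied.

triangle

azimuthal sum: 1 − 1 + 0 = 0  ✓
4 ≤ 2 ≤ 6 (triangle on l)  ✗
L = 5 + 1 + 2 = 8 (even)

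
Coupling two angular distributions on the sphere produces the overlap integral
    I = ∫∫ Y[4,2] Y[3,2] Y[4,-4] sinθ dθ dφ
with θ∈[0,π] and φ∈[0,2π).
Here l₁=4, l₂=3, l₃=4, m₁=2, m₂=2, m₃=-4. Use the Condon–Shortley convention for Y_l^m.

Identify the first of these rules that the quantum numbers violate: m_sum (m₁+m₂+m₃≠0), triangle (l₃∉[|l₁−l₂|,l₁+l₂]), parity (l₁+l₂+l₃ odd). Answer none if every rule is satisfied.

parity

azimuthal sum: 2 + 2 − 4 = 0  ✓
1 ≤ 4 ≤ 7 (triangle on l)  ✓
L = 4 + 3 + 4 = 11 (odd)  ✗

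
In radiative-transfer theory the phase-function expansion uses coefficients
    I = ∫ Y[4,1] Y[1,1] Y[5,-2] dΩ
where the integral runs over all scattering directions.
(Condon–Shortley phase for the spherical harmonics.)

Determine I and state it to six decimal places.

Checks pass: Σm=0; 10 even; l₃=5∈[3,5].
(2·4+1)(2·1+1)(2·5+1) = 297
Δ: 0! 8! 2! / 11! → 1/495
sum: t=0:+1/576 = 1/576
3j²(4 1 5; 0 0 0) = Δ·Π!·Σ² = 5/99  (sign -1)
sum: t=0:+1/1440 = 1/1440
3j²(4 1 5; 1 1 -2) = Δ·Π!·Σ² = 7/165  (sign -1)
combine: 4πI² = 297·5/99·7/165 = 7/11
take √, sign +1: I = 0.22503380

0.225034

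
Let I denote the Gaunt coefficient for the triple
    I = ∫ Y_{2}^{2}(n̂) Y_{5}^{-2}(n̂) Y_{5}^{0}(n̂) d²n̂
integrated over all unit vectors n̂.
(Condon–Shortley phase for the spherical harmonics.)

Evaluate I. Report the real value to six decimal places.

m-sum 0 ✓  L=12 even ✓  3≤5≤7 ✓
Π(2lᵢ+1) = 5×11×11 = 605
triangle coeff Δ(2,5,5) = 1/38610
Σ_t [0,2]: t=0:+1/2880 t=1:−1/576 t=2:+1/2880 = -1/960
(3j)²=10/429 [(2 5 5; 0 0 0)], sign=+1
Σ_t [0,0]: t=0:+1/2880 = 1/2880
(3j)²=14/429 [(2 5 5; 2 -2 0)], sign=-1
⇒ 4πI² = 700/1521
I = (-1)√(700/1521/(4π)) = -0.19137248

-0.191372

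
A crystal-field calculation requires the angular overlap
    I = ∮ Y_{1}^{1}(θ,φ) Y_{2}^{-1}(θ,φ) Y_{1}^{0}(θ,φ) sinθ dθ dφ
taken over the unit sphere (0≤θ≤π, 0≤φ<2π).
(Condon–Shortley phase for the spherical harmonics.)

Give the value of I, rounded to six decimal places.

-0.218510

Rules hold: Σm=0, L=4 even, 1≤1≤3.
N = 3·5·3 = 45
Δ = 2!·0!·2!/5! = 1/30
Racah Σ t=1..1: t=1:−1/1 = -1/1
⇒ 3j(1 2 1; 0 0 0)² = 2/15, sgn +1
Racah Σ t=0..0: t=0:+1/2 = 1/2
⇒ 3j(1 2 1; 1 -1 0)² = 1/10, sgn -1
4πI² = N·(3j₀)²·(3jₘ)² = 3/5
I = -1·√(0.6/4π) = -0.21850969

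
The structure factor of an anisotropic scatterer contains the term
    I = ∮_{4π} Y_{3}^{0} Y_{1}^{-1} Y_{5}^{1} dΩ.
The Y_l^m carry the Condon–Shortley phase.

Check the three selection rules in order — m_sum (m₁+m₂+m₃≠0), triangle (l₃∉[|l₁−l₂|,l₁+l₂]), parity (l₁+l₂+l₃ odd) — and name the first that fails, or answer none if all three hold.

triangle

Σmᵢ = 0  ✓
l₃∈[|l₁−l₂|,l₁+l₂]=[2,4], have l₃=5  ✗
Σlᵢ = 9 ⇒ odd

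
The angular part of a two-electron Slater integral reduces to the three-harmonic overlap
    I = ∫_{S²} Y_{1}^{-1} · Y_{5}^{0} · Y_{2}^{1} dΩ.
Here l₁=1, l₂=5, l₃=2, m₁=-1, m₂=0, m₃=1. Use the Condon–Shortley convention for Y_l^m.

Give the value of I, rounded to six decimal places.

0.000000

triangle: need 4≤l₃≤6, have 2; I=0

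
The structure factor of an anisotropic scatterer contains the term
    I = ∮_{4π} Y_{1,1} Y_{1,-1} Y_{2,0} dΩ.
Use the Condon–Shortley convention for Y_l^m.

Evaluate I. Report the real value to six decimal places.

m-sum 0 ✓  L=4 even ✓  0≤2≤2 ✓
Π(2lᵢ+1) = 3×3×5 = 45
triangle coeff Δ(1,1,2) = 1/30
Σ_t [0,0]: t=0:+1/1 = 1/1
(3j)²=2/15 [(1 1 2; 0 0 0)], sign=+1
Σ_t [0,0]: t=0:+1/4 = 1/4
(3j)²=1/30 [(1 1 2; 1 -1 0)], sign=+1
⇒ 4πI² = 1/5
I = (+1)√(1/5/(4π)) = 0.12615663

0.126157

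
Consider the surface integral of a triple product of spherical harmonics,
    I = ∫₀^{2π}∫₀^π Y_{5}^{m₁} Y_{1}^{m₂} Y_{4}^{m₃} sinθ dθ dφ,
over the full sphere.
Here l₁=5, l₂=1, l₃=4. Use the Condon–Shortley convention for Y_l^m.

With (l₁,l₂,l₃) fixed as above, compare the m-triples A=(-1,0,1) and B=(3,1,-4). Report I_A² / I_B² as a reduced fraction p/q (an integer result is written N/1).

24/1

Same 5,1,4: normalisation and zero-m 3j drop out of the ratio.
A: Δ: 2! 8! 0! / 11! → 1/495; sum: t=1:−1/720 = -1/720; 3j²(5 1 4; -1 0 1) = Δ·Π!·Σ² = 8/165  (sign +1)
B: Δ: 2! 8! 0! / 11! → 1/495; sum: t=2:+1/80640 = 1/80640; 3j²(5 1 4; 3 1 -4) = Δ·Π!·Σ² = 1/495  (sign +1)
I_A²/I_B² = (8/165)/(1/495) = 24/1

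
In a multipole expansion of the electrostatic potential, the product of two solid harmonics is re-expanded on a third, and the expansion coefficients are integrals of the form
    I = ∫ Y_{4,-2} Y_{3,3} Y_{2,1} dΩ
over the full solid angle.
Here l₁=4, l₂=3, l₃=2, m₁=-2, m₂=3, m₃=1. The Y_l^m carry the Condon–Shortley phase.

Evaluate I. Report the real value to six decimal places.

m-sum = -2 + 3 + 1 = 2 ≠ 0 ⇒ I = 0

0.000000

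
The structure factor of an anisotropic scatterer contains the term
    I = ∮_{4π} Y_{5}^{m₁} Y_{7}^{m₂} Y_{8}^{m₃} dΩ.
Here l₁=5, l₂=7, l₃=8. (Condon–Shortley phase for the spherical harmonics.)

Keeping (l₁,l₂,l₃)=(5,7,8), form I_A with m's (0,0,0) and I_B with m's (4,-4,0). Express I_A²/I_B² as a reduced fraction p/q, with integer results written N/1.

20/33

Same 5,7,8: normalisation and zero-m 3j drop out of the ratio.
A: Δ: 4! 6! 10! / 21! → 1/814773960; sum: t=0:+1/87091200 t=1:−1/4976640 t=2:+1/2073600 t=3:−1/4976640 t=4:+1/87091200 = 1/9676800; 3j²(5 7 8; 0 0 0) = Δ·Π!·Σ² = 360/46189  (sign +1)
B: Δ: 4! 6! 10! / 21! → 1/814773960; sum: t=0:+1/87091200 t=1:−1/348364800 = 1/116121600; 3j²(5 7 8; 4 -4 0) = Δ·Π!·Σ² = 54/4199  (sign +1)
I_A²/I_B² = (360/46189)/(54/4199) = 20/33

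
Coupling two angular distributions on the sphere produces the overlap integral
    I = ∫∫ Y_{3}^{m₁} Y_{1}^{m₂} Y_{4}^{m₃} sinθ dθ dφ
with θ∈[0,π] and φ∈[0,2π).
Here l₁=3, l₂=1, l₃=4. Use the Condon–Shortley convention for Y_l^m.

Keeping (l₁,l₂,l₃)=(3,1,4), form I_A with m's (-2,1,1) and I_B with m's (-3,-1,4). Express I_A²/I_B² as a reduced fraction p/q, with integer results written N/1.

Same 3,1,4: normalisation and zero-m 3j drop out of the ratio.
A: Δ: 0! 6! 2! / 9! → 1/252; sum: t=0:+1/240 = 1/240; 3j²(3 1 4; -2 1 1) = Δ·Π!·Σ² = 1/84  (sign -1)
B: Δ: 0! 6! 2! / 9! → 1/252; sum: t=0:+1/1440 = 1/1440; 3j²(3 1 4; -3 -1 4) = Δ·Π!·Σ² = 1/9  (sign +1)
I_A²/I_B² = (1/84)/(1/9) = 3/28

3/28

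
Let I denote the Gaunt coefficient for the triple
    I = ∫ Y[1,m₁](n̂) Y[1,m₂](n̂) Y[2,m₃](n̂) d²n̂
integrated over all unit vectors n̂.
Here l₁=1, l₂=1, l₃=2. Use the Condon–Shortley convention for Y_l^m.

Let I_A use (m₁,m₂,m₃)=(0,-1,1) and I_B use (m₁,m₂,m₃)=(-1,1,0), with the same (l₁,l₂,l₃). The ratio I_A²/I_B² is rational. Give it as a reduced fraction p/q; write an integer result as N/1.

3/1

l's match ⇒ only the (l;m) 3-j factors differ between A and B.
A: triangle coeff Δ(1,1,2) = 1/30; Σ_t [0,0]: t=0:+1/2 = 1/2; (3j)²=1/10 [(1 1 2; 0 -1 1)], sign=-1
B: triangle coeff Δ(1,1,2) = 1/30; Σ_t [0,0]: t=0:+1/4 = 1/4; (3j)²=1/30 [(1 1 2; -1 1 0)], sign=+1
I_A²/I_B² = (1/10)/(1/30) = 3/1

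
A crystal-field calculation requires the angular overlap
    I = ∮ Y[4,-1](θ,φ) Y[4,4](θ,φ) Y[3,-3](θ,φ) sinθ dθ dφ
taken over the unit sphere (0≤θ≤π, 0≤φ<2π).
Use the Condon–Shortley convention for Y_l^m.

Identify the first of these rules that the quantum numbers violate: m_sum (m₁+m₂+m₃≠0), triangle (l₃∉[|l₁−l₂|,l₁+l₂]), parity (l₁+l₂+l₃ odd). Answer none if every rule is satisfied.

parity

m₁+m₂+m₃ = -1 + 4 − 3 = 0  ✓
triangle: |4−4|=0 ≤ l₃=3 ≤ 4+4=8  ✓
parity: l₁+l₂+l₃ = 11 is odd  ✗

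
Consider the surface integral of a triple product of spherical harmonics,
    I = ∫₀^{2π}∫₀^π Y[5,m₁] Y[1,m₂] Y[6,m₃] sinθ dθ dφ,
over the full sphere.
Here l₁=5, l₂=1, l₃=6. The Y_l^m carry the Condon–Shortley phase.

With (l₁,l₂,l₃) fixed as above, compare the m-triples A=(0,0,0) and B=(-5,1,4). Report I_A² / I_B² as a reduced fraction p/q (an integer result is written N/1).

l's match ⇒ only the (l;m) 3-j factors differ between A and B.
A: triangle coeff Δ(5,1,6) = 1/858; Σ_t [0,0]: t=0:+1/14400 = 1/14400; (3j)²=6/143 [(5 1 6; 0 0 0)], sign=+1
B: triangle coeff Δ(5,1,6) = 1/858; Σ_t [0,0]: t=0:+1/7257600 = 1/7257600; (3j)²=1/858 [(5 1 6; -5 1 4)], sign=+1
I_A²/I_B² = (6/143)/(1/858) = 36/1

36/1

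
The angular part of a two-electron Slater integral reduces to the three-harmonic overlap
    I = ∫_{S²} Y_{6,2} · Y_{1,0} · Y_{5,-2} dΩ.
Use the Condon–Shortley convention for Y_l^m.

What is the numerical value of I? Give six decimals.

0.231133

m-sum 0 ✓  L=12 even ✓  5≤5≤7 ✓
Π(2lᵢ+1) = 13×3×11 = 429
triangle coeff Δ(6,1,5) = 1/858
Σ_t [1,1]: t=1:−1/14400 = -1/14400
(3j)²=6/143 [(6 1 5; 0 0 0)], sign=+1
Σ_t [1,1]: t=1:−1/30240 = -1/30240
(3j)²=16/429 [(6 1 5; 2 0 -2)], sign=+1
⇒ 4πI² = 96/143
I = (+1)√(96/143/(4π)) = 0.23113338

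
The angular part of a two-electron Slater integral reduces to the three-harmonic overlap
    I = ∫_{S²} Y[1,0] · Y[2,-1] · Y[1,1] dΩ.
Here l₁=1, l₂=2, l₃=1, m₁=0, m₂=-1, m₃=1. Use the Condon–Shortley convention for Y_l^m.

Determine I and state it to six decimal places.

Checks pass: Σm=0; 4 even; l₃=1∈[1,3].
(2·1+1)(2·2+1)(2·1+1) = 45
Δ: 2! 0! 2! / 5! → 1/30
sum: t=1:−1/1 = -1/1
3j²(1 2 1; 0 0 0) = Δ·Π!·Σ² = 2/15  (sign +1)
sum: t=1:−1/2 = -1/2
3j²(1 2 1; 0 -1 1) = Δ·Π!·Σ² = 1/10  (sign -1)
combine: 4πI² = 45·2/15·1/10 = 3/5
take √, sign -1: I = -0.21850969

-0.218510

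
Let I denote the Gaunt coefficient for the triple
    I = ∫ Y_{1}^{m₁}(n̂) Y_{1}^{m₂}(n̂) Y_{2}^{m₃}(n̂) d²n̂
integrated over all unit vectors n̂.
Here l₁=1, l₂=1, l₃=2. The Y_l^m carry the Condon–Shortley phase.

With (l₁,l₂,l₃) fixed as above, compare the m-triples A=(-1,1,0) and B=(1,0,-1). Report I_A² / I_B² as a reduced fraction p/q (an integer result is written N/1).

Shared (l₁,l₂,l₃)=(1,1,2): N and (l;000)² cancel in I_A²/I_B².
A: Δ = 0!·2!·2!/5! = 1/30; Racah Σ t=0..0: t=0:+1/4 = 1/4; ⇒ 3j(1 1 2; -1 1 0)² = 1/30, sgn +1
B: Δ = 0!·2!·2!/5! = 1/30; Racah Σ t=0..0: t=0:+1/2 = 1/2; ⇒ 3j(1 1 2; 1 0 -1)² = 1/10, sgn -1
I_A²/I_B² = (1/30)/(1/10) = 1/3

1/3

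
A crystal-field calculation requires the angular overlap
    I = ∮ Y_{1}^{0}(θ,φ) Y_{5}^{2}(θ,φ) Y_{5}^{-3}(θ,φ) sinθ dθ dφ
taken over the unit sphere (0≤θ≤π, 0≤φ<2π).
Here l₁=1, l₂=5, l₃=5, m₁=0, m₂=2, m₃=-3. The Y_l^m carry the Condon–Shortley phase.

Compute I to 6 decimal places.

0.000000

0 + 2 − 3 = -1 ≠ 0: azimuthal integral kills it; I = 0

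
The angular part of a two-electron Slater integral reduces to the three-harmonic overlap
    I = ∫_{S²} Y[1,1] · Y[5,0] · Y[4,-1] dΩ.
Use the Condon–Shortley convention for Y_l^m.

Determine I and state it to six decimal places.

m-sum 0 ✓  L=10 even ✓  4≤4≤6 ✓
Π(2lᵢ+1) = 3×11×9 = 297
triangle coeff Δ(1,5,4) = 1/495
Σ_t [1,1]: t=1:−1/576 = -1/576
(3j)²=5/99 [(1 5 4; 0 0 0)], sign=-1
Σ_t [0,0]: t=0:+1/1440 = 1/1440
(3j)²=2/99 [(1 5 4; 1 0 -1)], sign=-1
⇒ 4πI² = 10/33
I = (+1)√(10/33/(4π)) = 0.15528807

0.155288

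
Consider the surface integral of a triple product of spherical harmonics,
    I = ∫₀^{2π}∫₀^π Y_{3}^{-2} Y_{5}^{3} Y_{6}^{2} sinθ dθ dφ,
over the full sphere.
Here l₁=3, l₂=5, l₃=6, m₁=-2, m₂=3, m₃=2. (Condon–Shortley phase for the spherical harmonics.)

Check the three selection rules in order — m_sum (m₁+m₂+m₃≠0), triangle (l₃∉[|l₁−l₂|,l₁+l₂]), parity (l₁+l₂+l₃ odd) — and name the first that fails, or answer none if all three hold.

Σmᵢ = 3  ✗
l₃∈[|l₁−l₂|,l₁+l₂]=[2,8], have l₃=6
Σlᵢ = 14 ⇒ even

m_sum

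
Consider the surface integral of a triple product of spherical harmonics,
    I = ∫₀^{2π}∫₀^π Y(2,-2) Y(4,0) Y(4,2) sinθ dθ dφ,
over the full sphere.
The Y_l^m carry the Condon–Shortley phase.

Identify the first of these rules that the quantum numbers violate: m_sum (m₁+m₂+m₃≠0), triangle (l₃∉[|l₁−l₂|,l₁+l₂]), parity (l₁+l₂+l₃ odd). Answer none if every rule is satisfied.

azimuthal sum: -2 + 0 + 2 = 0  ✓
2 ≤ 4 ≤ 6 (triangle on l)  ✓
L = 2 + 4 + 4 = 10 (even)  ✓

none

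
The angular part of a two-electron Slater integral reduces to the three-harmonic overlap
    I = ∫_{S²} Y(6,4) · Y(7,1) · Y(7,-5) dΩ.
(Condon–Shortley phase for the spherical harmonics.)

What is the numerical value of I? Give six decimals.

m-sum 0 ✓  L=20 even ✓  1≤7≤13 ✓
Π(2lᵢ+1) = 13×15×15 = 2925
triangle coeff Δ(6,7,7) = 1/2444321880
Σ_t [0,6]: t=0:+1/2612736000 t=1:−1/20736000 t=2:+1/1658880 t=3:−1/746496 t=4:+1/1658880 t=5:−1/20736000 t=6:+1/2612736000 = -1/4354560
(3j)²=1000/138567 [(6 7 7; 0 0 0)], sign=+1
Σ_t [0,2]: t=0:+1/1393459200 t=1:−1/72576000 t=2:+1/49766400 = 7/995328000
(3j)²=343/83980 [(6 7 7; 4 1 -5)], sign=+1
⇒ 4πI² = 1286250/14919047
I = (+1)√(1286250/14919047/(4π)) = 0.08282992

0.082830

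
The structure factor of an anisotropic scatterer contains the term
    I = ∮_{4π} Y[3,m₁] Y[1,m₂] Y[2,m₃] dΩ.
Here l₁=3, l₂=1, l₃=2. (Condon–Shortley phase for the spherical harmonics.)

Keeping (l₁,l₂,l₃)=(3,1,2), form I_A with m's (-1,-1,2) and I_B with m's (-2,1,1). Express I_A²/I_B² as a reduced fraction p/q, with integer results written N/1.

1/10

l's match ⇒ only the (l;m) 3-j factors differ between A and B.
A: triangle coeff Δ(3,1,2) = 1/105; Σ_t [0,0]: t=0:+1/48 = 1/48; (3j)²=1/105 [(3 1 2; -1 -1 2)], sign=+1
B: triangle coeff Δ(3,1,2) = 1/105; Σ_t [2,2]: t=2:+1/12 = 1/12; (3j)²=2/21 [(3 1 2; -2 1 1)], sign=-1
I_A²/I_B² = (1/105)/(2/21) = 1/10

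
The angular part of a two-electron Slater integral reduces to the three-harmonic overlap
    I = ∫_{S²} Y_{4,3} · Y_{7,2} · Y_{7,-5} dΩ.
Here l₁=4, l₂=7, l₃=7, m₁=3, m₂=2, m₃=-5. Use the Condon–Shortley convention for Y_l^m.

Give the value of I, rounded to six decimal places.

Checks pass: Σm=0; 18 even; l₃=7∈[3,11].
(2·4+1)(2·7+1)(2·7+1) = 2025
Δ: 4! 4! 10! / 19! → 1/58198140
sum: t=0:+1/17418240 t=1:−1/622080 t=2:+1/230400 t=3:−1/622080 t=4:+1/17418240 = 1/806400
3j²(4 7 7; 0 0 0) = Δ·Π!·Σ² = 2268/230945  (sign -1)
sum: t=0:+1/52254720 t=1:−1/11612160 = -1/14929920
3j²(4 7 7; 3 2 -5) = Δ·Π!·Σ² = 1225/75582  (sign -1)
combine: 4πI² = 2025·2268/230945·1225/75582 = 62511750/193947611
take √, sign +1: I = 0.16015248

0.160152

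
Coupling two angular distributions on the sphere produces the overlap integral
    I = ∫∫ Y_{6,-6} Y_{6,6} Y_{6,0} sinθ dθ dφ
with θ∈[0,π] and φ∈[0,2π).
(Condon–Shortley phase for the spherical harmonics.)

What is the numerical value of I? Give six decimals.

-0.062979

Rules hold: Σm=0, L=18 even, 0≤6≤12.
N = 13·13·13 = 2197
Δ = 6!·6!·6!/19! = 1/325909584
Racah Σ t=0..6: t=0:+1/373248000 t=1:−1/1728000 t=2:+1/110592 t=3:−1/46656 t=4:+1/110592 t=5:−1/1728000 t=6:+1/373248000 = -7/1555200
⇒ 3j(6 6 6; 0 0 0)² = 400/46189, sgn -1
Racah Σ t=6..6: t=6:+1/373248000 = 1/373248000
⇒ 3j(6 6 6; -6 6 0)² = 11/4199, sgn +1
4πI² = N·(3j₀)²·(3jₘ)² = 5200/104329
I = -1·√(0.0498423/4π) = -0.06297878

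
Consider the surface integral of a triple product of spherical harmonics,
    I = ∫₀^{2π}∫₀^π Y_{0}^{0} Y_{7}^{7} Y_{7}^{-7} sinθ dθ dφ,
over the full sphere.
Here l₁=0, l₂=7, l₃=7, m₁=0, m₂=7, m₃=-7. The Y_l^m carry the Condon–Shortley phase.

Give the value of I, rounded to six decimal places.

m-sum 0 ✓  L=14 even ✓  7≤7≤7 ✓
Π(2lᵢ+1) = 1×15×15 = 225
triangle coeff Δ(0,7,7) = 1/15
Σ_t [0,0]: t=0:+1/25401600 = 1/25401600
(3j)²=1/15 [(0 7 7; 0 0 0)], sign=-1
Σ_t [0,0]: t=0:+1/87178291200 = 1/87178291200
(3j)²=1/15 [(0 7 7; 0 7 -7)], sign=+1
⇒ 4πI² = 1/1
I = (-1)√(1/1/(4π)) = -0.28209479

-0.282095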